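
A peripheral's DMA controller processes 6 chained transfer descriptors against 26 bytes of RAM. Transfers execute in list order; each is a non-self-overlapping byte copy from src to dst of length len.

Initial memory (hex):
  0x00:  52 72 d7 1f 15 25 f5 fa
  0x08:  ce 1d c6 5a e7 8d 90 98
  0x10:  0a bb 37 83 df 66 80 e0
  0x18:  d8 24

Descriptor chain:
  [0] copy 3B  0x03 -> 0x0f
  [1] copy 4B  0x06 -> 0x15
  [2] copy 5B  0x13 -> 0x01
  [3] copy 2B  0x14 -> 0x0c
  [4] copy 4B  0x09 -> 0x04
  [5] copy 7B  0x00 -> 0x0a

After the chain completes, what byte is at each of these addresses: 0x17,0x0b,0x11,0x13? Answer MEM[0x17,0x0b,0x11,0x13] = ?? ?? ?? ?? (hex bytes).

#0 dst[0x0f+3] := {0x1f,0x15,0x25}
#1 dst[0x15+4] := {0xf5,0xfa,0xce,0x1d}
#2 dst[0x01+5] := {0x83,0xdf,0xf5,0xfa,0xce}
#3 dst[0x0c+2] := {0xdf,0xf5}
#4 dst[0x04+4] := {0x1d,0xc6,0x5a,0xdf}
#5 dst[0x0a+7] := {0x52,0x83,0xdf,0xf5,0x1d,0xc6,0x5a}
query mem[0x17]=0xce, mem[0x0b]=0x83, mem[0x11]=0x25, mem[0x13]=0x83

MEM[0x17,0x0b,0x11,0x13] = ce 83 25 83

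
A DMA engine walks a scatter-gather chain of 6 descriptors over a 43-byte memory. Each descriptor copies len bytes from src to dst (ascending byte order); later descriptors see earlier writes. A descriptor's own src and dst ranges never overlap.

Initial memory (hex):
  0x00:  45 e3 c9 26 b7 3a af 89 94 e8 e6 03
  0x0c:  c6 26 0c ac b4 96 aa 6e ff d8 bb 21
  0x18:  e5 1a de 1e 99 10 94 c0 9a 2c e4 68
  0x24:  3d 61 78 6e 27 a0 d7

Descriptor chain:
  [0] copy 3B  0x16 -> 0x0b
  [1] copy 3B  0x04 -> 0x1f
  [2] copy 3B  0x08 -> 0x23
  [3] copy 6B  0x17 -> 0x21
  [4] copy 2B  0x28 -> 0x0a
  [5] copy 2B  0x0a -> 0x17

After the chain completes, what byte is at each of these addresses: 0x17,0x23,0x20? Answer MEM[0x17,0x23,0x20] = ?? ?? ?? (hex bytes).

#0 dst[0x0b+3] := {0xbb,0x21,0xe5}
#1 dst[0x1f+3] := {0xb7,0x3a,0xaf}
#2 dst[0x23+3] := {0x94,0xe8,0xe6}
#3 dst[0x21+6] := {0x21,0xe5,0x1a,0xde,0x1e,0x99}
#4 dst[0x0a+2] := {0x27,0xa0}
#5 dst[0x17+2] := {0x27,0xa0}
query mem[0x17]=0x27, mem[0x23]=0x1a, mem[0x20]=0x3a

MEM[0x17,0x23,0x20] = 27 1a 3a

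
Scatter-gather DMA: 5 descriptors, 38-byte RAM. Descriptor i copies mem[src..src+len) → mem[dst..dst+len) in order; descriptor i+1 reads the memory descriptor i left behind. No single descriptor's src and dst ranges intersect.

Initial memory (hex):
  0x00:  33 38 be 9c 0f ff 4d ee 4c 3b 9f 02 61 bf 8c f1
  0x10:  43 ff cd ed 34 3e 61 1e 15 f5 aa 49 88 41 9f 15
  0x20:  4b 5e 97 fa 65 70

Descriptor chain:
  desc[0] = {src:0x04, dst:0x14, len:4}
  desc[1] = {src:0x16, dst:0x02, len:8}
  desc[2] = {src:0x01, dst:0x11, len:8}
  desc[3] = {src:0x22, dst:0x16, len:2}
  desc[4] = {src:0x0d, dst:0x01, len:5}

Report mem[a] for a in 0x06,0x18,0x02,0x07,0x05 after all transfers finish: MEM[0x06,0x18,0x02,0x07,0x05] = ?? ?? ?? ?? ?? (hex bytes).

  after D0: wrote 4B at 0x14 = 0fff4dee
  after D1: wrote 8B at 0x02 = 4dee15f5aa498841
  after D2: wrote 8B at 0x11 = 384dee15f5aa4988
  after D3: wrote 2B at 0x16 = 97fa
  after D4: wrote 5B at 0x01 = bf8cf14338
query mem[0x06]=0xaa, mem[0x18]=0x88, mem[0x02]=0x8c, mem[0x07]=0x49, mem[0x05]=0x38

MEM[0x06,0x18,0x02,0x07,0x05] = aa 88 8c 49 38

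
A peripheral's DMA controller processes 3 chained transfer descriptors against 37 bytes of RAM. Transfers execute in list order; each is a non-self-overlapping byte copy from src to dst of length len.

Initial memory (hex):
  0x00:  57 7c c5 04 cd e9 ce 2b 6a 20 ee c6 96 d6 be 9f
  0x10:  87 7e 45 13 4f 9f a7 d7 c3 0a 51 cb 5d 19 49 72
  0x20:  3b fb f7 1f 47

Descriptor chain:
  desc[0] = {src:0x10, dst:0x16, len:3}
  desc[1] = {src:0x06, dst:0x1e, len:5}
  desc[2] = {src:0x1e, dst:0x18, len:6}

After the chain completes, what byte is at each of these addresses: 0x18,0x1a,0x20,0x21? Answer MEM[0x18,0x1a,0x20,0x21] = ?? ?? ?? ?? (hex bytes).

MEM[0x18,0x1a,0x20,0x21] = ce 6a 6a 20

  after D0: wrote 3B at 0x16 = 877e45
  after D1: wrote 5B at 0x1e = ce2b6a20ee
  after D2: wrote 6B at 0x18 = ce2b6a20ee1f
query mem[0x18]=0xce, mem[0x1a]=0x6a, mem[0x20]=0x6a, mem[0x21]=0x20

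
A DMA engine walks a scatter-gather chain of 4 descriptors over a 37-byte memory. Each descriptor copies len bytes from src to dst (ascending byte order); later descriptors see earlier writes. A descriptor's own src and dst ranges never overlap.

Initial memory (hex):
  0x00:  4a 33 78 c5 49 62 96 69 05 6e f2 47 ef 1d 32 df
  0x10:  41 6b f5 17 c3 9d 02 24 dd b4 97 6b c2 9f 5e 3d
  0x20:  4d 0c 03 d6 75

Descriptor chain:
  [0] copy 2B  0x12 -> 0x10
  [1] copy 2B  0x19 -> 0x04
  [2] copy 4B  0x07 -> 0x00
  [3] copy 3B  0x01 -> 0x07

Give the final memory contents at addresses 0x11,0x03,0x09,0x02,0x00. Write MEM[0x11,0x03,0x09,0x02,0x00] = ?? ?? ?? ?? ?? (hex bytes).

MEM[0x11,0x03,0x09,0x02,0x00] = 17 f2 f2 6e 69

D0: mem[0x10..0x11] <- [f5 17]
D1: mem[0x04..0x05] <- [b4 97]
D2: mem[0x00..0x03] <- [69 05 6e f2]
D3: mem[0x07..0x09] <- [05 6e f2]
query mem[0x11]=0x17, mem[0x03]=0xf2, mem[0x09]=0xf2, mem[0x02]=0x6e, mem[0x00]=0x69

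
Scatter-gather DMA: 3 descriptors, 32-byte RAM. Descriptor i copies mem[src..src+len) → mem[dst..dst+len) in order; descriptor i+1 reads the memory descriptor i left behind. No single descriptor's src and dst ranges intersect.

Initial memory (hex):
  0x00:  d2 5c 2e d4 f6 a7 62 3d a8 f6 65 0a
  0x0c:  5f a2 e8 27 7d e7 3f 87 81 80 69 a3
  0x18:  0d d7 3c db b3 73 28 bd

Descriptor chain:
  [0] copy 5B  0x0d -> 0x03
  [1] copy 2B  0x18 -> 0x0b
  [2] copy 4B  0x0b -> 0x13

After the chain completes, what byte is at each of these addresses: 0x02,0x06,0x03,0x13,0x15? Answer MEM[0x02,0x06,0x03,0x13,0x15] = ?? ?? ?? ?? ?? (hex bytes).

#0 dst[0x03+5] := {0xa2,0xe8,0x27,0x7d,0xe7}
#1 dst[0x0b+2] := {0x0d,0xd7}
#2 dst[0x13+4] := {0x0d,0xd7,0xa2,0xe8}
query mem[0x02]=0x2e, mem[0x06]=0x7d, mem[0x03]=0xa2, mem[0x13]=0x0d, mem[0x15]=0xa2

MEM[0x02,0x06,0x03,0x13,0x15] = 2e 7d a2 0d a2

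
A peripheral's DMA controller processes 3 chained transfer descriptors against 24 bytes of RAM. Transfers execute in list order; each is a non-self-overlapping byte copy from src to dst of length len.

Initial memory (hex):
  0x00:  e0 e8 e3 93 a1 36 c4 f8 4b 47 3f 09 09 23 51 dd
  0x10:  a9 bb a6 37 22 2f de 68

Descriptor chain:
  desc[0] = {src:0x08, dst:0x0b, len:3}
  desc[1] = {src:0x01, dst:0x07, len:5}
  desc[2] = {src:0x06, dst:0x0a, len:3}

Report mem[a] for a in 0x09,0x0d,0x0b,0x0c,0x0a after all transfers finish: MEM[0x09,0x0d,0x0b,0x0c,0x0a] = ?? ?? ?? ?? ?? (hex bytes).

#0 dst[0x0b+3] := {0x4b,0x47,0x3f}
#1 dst[0x07+5] := {0xe8,0xe3,0x93,0xa1,0x36}
#2 dst[0x0a+3] := {0xc4,0xe8,0xe3}
query mem[0x09]=0x93, mem[0x0d]=0x3f, mem[0x0b]=0xe8, mem[0x0c]=0xe3, mem[0x0a]=0xc4

MEM[0x09,0x0d,0x0b,0x0c,0x0a] = 93 3f e8 e3 c4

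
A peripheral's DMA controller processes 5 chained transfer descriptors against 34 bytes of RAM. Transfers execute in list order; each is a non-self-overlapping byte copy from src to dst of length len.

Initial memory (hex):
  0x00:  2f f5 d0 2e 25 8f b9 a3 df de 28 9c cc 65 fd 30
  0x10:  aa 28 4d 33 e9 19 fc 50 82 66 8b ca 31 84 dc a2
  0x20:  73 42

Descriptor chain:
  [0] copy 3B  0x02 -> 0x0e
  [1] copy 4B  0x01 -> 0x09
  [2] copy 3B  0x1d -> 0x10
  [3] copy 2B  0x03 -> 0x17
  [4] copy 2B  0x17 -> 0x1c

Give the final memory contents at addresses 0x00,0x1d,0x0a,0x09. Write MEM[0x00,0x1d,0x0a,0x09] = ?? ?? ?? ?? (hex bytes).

MEM[0x00,0x1d,0x0a,0x09] = 2f 25 d0 f5

#0 dst[0x0e+3] := {0xd0,0x2e,0x25}
#1 dst[0x09+4] := {0xf5,0xd0,0x2e,0x25}
#2 dst[0x10+3] := {0x84,0xdc,0xa2}
#3 dst[0x17+2] := {0x2e,0x25}
#4 dst[0x1c+2] := {0x2e,0x25}
query mem[0x00]=0x2f, mem[0x1d]=0x25, mem[0x0a]=0xd0, mem[0x09]=0xf5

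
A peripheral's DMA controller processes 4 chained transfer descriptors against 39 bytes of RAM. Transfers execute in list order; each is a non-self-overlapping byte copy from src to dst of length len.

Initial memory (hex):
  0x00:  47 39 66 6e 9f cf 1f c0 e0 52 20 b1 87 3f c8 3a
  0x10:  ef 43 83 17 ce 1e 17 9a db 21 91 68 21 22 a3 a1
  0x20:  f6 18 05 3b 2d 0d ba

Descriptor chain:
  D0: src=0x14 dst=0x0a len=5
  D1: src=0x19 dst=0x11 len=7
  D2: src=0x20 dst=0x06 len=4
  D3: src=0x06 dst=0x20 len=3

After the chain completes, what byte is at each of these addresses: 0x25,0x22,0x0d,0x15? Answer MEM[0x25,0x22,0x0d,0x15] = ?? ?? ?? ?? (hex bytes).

D0: mem[0x0a..0x0e] <- [ce 1e 17 9a db]
D1: mem[0x11..0x17] <- [21 91 68 21 22 a3 a1]
D2: mem[0x06..0x09] <- [f6 18 05 3b]
D3: mem[0x20..0x22] <- [f6 18 05]
query mem[0x25]=0x0d, mem[0x22]=0x05, mem[0x0d]=0x9a, mem[0x15]=0x22

MEM[0x25,0x22,0x0d,0x15] = 0d 05 9a 22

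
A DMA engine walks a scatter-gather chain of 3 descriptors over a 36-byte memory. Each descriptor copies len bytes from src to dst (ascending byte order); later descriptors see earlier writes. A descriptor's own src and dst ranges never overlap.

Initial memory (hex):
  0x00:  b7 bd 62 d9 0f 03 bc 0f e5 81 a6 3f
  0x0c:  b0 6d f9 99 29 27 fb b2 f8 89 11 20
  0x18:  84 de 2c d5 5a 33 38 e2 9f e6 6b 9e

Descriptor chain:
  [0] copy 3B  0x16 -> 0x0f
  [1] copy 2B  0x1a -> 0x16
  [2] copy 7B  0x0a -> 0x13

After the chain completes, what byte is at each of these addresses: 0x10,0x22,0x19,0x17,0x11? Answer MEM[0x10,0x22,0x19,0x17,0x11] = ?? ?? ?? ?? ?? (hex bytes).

MEM[0x10,0x22,0x19,0x17,0x11] = 20 6b 20 f9 84

  after D0: wrote 3B at 0x0f = 112084
  after D1: wrote 2B at 0x16 = 2cd5
  after D2: wrote 7B at 0x13 = a63fb06df91120
query mem[0x10]=0x20, mem[0x22]=0x6b, mem[0x19]=0x20, mem[0x17]=0xf9, mem[0x11]=0x84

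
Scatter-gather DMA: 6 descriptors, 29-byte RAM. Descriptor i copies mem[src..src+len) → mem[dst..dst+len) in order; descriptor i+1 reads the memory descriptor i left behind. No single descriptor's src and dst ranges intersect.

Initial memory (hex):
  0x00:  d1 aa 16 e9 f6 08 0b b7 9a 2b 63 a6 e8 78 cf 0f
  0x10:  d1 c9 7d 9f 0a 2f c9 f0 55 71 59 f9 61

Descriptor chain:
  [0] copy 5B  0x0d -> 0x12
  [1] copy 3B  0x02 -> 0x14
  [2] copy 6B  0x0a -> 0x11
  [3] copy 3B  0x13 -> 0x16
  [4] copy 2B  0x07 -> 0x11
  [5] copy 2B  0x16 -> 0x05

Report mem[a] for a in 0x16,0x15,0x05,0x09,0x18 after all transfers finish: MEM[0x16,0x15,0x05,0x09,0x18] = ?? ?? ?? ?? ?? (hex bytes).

MEM[0x16,0x15,0x05,0x09,0x18] = e8 cf e8 2b cf

#0 dst[0x12+5] := {0x78,0xcf,0x0f,0xd1,0xc9}
#1 dst[0x14+3] := {0x16,0xe9,0xf6}
#2 dst[0x11+6] := {0x63,0xa6,0xe8,0x78,0xcf,0x0f}
#3 dst[0x16+3] := {0xe8,0x78,0xcf}
#4 dst[0x11+2] := {0xb7,0x9a}
#5 dst[0x05+2] := {0xe8,0x78}
query mem[0x16]=0xe8, mem[0x15]=0xcf, mem[0x05]=0xe8, mem[0x09]=0x2b, mem[0x18]=0xcf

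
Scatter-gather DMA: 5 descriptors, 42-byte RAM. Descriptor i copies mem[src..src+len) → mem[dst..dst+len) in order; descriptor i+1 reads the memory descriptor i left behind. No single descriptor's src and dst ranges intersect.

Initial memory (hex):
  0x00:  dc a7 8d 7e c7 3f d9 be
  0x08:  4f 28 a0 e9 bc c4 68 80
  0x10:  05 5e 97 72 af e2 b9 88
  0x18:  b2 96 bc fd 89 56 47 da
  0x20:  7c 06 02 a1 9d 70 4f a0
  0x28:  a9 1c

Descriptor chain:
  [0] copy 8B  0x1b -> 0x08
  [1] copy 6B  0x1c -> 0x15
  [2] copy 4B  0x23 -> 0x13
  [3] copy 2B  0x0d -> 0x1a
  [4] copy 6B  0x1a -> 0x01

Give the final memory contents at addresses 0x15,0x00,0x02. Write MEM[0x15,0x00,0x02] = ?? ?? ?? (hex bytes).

MEM[0x15,0x00,0x02] = 70 dc 06

[0] 0x1b->0x08 len=8 : fd 89 56 47 da 7c 06 02
[1] 0x1c->0x15 len=6 : 89 56 47 da 7c 06
[2] 0x23->0x13 len=4 : a1 9d 70 4f
[3] 0x0d->0x1a len=2 : 7c 06
[4] 0x1a->0x01 len=6 : 7c 06 89 56 47 da
query mem[0x15]=0x70, mem[0x00]=0xdc, mem[0x02]=0x06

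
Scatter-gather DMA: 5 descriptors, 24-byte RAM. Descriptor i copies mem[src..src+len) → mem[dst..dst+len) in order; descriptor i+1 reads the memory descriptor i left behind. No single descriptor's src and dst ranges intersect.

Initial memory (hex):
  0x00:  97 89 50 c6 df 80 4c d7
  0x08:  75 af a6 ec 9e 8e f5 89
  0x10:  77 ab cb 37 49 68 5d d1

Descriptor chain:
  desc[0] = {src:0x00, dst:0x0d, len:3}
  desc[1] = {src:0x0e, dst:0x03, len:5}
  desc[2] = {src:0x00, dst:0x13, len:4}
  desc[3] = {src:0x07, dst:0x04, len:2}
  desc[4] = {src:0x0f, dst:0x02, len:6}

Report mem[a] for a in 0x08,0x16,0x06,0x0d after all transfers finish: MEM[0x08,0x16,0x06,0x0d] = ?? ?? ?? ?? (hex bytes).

D0: mem[0x0d..0x0f] <- [97 89 50]
D1: mem[0x03..0x07] <- [89 50 77 ab cb]
D2: mem[0x13..0x16] <- [97 89 50 89]
D3: mem[0x04..0x05] <- [cb 75]
D4: mem[0x02..0x07] <- [50 77 ab cb 97 89]
query mem[0x08]=0x75, mem[0x16]=0x89, mem[0x06]=0x97, mem[0x0d]=0x97

MEM[0x08,0x16,0x06,0x0d] = 75 89 97 97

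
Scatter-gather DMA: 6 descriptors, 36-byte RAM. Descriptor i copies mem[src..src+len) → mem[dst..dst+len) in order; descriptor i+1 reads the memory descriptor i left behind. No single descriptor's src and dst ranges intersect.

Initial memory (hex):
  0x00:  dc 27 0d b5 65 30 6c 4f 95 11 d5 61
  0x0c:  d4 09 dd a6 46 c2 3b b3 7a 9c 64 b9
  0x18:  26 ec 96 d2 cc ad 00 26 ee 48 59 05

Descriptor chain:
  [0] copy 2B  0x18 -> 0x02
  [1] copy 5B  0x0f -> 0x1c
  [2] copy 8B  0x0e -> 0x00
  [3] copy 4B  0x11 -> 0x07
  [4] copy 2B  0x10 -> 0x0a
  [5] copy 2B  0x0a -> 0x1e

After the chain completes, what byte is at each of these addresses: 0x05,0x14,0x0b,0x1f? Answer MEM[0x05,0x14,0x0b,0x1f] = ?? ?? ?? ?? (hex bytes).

MEM[0x05,0x14,0x0b,0x1f] = b3 7a c2 c2

[0] 0x18->0x02 len=2 : 26 ec
[1] 0x0f->0x1c len=5 : a6 46 c2 3b b3
[2] 0x0e->0x00 len=8 : dd a6 46 c2 3b b3 7a 9c
[3] 0x11->0x07 len=4 : c2 3b b3 7a
[4] 0x10->0x0a len=2 : 46 c2
[5] 0x0a->0x1e len=2 : 46 c2
query mem[0x05]=0xb3, mem[0x14]=0x7a, mem[0x0b]=0xc2, mem[0x1f]=0xc2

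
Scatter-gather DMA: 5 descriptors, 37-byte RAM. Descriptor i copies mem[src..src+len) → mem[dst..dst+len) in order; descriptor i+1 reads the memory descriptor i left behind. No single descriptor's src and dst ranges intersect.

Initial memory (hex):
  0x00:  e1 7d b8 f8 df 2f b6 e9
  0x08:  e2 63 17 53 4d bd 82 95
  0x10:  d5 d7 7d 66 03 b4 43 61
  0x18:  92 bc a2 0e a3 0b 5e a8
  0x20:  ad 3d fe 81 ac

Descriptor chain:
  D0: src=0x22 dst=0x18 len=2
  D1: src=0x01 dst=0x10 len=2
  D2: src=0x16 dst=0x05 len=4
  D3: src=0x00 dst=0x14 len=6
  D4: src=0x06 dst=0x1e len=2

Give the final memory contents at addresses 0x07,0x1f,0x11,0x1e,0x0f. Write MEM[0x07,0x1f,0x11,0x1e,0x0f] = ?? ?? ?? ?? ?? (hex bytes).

MEM[0x07,0x1f,0x11,0x1e,0x0f] = fe fe b8 61 95

[0] 0x22->0x18 len=2 : fe 81
[1] 0x01->0x10 len=2 : 7d b8
[2] 0x16->0x05 len=4 : 43 61 fe 81
[3] 0x00->0x14 len=6 : e1 7d b8 f8 df 43
[4] 0x06->0x1e len=2 : 61 fe
query mem[0x07]=0xfe, mem[0x1f]=0xfe, mem[0x11]=0xb8, mem[0x1e]=0x61, mem[0x0f]=0x95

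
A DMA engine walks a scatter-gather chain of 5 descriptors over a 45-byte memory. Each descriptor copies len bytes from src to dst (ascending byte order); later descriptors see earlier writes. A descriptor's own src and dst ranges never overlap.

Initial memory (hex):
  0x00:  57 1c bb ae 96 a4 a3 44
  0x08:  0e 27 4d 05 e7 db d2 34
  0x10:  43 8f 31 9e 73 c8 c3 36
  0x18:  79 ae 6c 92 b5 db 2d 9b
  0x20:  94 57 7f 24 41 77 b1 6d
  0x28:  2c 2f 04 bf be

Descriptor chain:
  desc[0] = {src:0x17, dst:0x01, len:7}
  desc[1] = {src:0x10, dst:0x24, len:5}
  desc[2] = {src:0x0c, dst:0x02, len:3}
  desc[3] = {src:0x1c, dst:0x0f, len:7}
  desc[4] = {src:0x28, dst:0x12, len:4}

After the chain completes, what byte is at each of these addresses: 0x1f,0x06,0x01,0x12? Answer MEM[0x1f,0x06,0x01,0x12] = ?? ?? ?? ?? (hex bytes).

MEM[0x1f,0x06,0x01,0x12] = 9b b5 36 73

  after D0: wrote 7B at 0x01 = 3679ae6c92b5db
  after D1: wrote 5B at 0x24 = 438f319e73
  after D2: wrote 3B at 0x02 = e7dbd2
  after D3: wrote 7B at 0x0f = b5db2d9b94577f
  after D4: wrote 4B at 0x12 = 732f04bf
query mem[0x1f]=0x9b, mem[0x06]=0xb5, mem[0x01]=0x36, mem[0x12]=0x73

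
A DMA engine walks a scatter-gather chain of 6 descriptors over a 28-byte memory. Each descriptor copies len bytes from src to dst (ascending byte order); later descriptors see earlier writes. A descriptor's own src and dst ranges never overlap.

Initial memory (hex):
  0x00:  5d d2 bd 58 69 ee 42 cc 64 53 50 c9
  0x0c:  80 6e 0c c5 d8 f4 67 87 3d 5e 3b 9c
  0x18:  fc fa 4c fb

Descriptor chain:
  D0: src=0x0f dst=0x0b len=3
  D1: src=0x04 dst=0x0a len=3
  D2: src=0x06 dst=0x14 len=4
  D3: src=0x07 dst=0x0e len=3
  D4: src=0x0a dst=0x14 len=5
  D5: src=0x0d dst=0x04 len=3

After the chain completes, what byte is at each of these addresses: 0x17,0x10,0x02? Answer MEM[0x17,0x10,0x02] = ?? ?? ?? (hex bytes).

#0 dst[0x0b+3] := {0xc5,0xd8,0xf4}
#1 dst[0x0a+3] := {0x69,0xee,0x42}
#2 dst[0x14+4] := {0x42,0xcc,0x64,0x53}
#3 dst[0x0e+3] := {0xcc,0x64,0x53}
#4 dst[0x14+5] := {0x69,0xee,0x42,0xf4,0xcc}
#5 dst[0x04+3] := {0xf4,0xcc,0x64}
query mem[0x17]=0xf4, mem[0x10]=0x53, mem[0x02]=0xbd

MEM[0x17,0x10,0x02] = f4 53 bd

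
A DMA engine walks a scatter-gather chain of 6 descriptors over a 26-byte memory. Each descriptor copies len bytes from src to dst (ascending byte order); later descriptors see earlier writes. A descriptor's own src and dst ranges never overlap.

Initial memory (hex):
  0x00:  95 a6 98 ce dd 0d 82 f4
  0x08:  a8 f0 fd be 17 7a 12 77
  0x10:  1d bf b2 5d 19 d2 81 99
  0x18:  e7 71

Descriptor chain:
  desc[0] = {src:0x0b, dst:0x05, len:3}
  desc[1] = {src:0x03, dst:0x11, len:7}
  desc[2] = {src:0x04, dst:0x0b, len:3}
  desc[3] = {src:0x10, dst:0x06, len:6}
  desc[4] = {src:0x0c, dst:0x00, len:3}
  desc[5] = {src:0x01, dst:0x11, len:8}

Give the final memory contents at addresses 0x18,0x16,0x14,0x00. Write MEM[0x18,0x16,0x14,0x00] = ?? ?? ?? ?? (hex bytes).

MEM[0x18,0x16,0x14,0x00] = dd 1d dd be

  after D0: wrote 3B at 0x05 = be177a
  after D1: wrote 7B at 0x11 = ceddbe177aa8f0
  after D2: wrote 3B at 0x0b = ddbe17
  after D3: wrote 6B at 0x06 = 1dceddbe177a
  after D4: wrote 3B at 0x00 = be1712
  after D5: wrote 8B at 0x11 = 1712ceddbe1dcedd
query mem[0x18]=0xdd, mem[0x16]=0x1d, mem[0x14]=0xdd, mem[0x00]=0xbe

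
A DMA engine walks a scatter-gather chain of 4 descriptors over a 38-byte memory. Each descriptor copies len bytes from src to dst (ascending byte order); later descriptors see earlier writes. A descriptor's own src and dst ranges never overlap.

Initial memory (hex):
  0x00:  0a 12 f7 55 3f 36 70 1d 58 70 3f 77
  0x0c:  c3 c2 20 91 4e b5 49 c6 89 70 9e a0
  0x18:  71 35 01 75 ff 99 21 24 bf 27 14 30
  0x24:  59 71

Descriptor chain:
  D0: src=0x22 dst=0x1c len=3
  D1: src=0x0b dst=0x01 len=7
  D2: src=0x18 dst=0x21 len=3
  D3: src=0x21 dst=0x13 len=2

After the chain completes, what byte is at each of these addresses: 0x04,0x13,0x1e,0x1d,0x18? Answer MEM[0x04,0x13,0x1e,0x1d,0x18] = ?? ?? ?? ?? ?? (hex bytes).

MEM[0x04,0x13,0x1e,0x1d,0x18] = 20 71 59 30 71

  after D0: wrote 3B at 0x1c = 143059
  after D1: wrote 7B at 0x01 = 77c3c220914eb5
  after D2: wrote 3B at 0x21 = 713501
  after D3: wrote 2B at 0x13 = 7135
query mem[0x04]=0x20, mem[0x13]=0x71, mem[0x1e]=0x59, mem[0x1d]=0x30, mem[0x18]=0x71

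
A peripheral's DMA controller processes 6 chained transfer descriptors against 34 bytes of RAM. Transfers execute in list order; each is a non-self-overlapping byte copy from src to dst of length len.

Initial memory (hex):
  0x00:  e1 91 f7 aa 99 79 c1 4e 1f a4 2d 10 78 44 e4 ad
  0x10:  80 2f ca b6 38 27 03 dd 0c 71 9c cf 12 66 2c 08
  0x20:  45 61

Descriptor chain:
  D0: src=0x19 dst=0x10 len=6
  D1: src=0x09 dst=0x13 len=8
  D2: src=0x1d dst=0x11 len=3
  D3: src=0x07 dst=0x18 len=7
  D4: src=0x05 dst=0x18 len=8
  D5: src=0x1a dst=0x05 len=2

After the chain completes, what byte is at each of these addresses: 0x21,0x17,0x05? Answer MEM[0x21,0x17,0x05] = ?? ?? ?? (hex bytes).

MEM[0x21,0x17,0x05] = 61 44 4e

D0: mem[0x10..0x15] <- [71 9c cf 12 66 2c]
D1: mem[0x13..0x1a] <- [a4 2d 10 78 44 e4 ad 71]
D2: mem[0x11..0x13] <- [66 2c 08]
D3: mem[0x18..0x1e] <- [4e 1f a4 2d 10 78 44]
D4: mem[0x18..0x1f] <- [79 c1 4e 1f a4 2d 10 78]
D5: mem[0x05..0x06] <- [4e 1f]
query mem[0x21]=0x61, mem[0x17]=0x44, mem[0x05]=0x4e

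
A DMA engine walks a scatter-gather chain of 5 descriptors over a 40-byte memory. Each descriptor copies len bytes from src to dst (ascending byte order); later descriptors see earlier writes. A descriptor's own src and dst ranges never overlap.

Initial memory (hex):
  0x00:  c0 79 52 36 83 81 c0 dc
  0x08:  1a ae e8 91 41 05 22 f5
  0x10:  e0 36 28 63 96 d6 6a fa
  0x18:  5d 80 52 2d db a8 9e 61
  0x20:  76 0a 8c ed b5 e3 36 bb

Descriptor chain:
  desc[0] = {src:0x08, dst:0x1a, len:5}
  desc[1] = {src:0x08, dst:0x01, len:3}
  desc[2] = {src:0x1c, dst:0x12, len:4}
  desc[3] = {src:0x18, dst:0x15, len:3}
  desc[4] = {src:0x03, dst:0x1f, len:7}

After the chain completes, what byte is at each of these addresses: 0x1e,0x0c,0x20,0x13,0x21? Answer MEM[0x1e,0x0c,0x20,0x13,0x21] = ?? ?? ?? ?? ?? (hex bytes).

MEM[0x1e,0x0c,0x20,0x13,0x21] = 41 41 83 91 81

#0 dst[0x1a+5] := {0x1a,0xae,0xe8,0x91,0x41}
#1 dst[0x01+3] := {0x1a,0xae,0xe8}
#2 dst[0x12+4] := {0xe8,0x91,0x41,0x61}
#3 dst[0x15+3] := {0x5d,0x80,0x1a}
#4 dst[0x1f+7] := {0xe8,0x83,0x81,0xc0,0xdc,0x1a,0xae}
query mem[0x1e]=0x41, mem[0x0c]=0x41, mem[0x20]=0x83, mem[0x13]=0x91, mem[0x21]=0x81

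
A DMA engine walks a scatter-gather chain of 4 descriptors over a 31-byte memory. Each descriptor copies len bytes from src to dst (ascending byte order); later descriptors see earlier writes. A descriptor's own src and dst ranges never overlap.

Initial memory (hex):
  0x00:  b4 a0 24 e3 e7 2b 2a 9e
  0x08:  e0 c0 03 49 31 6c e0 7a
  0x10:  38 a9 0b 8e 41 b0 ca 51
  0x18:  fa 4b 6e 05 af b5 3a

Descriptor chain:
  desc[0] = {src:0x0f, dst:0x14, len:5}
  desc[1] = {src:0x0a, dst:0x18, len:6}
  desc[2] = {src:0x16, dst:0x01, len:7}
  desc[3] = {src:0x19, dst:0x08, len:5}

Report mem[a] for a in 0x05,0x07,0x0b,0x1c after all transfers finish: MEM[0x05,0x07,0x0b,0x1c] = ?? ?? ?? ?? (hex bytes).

#0 dst[0x14+5] := {0x7a,0x38,0xa9,0x0b,0x8e}
#1 dst[0x18+6] := {0x03,0x49,0x31,0x6c,0xe0,0x7a}
#2 dst[0x01+7] := {0xa9,0x0b,0x03,0x49,0x31,0x6c,0xe0}
#3 dst[0x08+5] := {0x49,0x31,0x6c,0xe0,0x7a}
query mem[0x05]=0x31, mem[0x07]=0xe0, mem[0x0b]=0xe0, mem[0x1c]=0xe0

MEM[0x05,0x07,0x0b,0x1c] = 31 e0 e0 e0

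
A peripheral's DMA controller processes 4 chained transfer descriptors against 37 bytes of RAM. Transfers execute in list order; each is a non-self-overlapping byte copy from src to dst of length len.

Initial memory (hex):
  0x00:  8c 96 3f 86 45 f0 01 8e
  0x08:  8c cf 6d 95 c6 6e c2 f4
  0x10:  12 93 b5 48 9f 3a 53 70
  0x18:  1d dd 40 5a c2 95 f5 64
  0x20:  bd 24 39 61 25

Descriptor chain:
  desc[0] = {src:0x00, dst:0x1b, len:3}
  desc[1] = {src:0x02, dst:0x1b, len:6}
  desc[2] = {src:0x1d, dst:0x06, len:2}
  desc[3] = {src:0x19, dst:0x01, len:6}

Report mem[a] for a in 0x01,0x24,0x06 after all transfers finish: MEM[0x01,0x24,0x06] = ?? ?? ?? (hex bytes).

[0] 0x00->0x1b len=3 : 8c 96 3f
[1] 0x02->0x1b len=6 : 3f 86 45 f0 01 8e
[2] 0x1d->0x06 len=2 : 45 f0
[3] 0x19->0x01 len=6 : dd 40 3f 86 45 f0
query mem[0x01]=0xdd, mem[0x24]=0x25, mem[0x06]=0xf0

MEM[0x01,0x24,0x06] = dd 25 f0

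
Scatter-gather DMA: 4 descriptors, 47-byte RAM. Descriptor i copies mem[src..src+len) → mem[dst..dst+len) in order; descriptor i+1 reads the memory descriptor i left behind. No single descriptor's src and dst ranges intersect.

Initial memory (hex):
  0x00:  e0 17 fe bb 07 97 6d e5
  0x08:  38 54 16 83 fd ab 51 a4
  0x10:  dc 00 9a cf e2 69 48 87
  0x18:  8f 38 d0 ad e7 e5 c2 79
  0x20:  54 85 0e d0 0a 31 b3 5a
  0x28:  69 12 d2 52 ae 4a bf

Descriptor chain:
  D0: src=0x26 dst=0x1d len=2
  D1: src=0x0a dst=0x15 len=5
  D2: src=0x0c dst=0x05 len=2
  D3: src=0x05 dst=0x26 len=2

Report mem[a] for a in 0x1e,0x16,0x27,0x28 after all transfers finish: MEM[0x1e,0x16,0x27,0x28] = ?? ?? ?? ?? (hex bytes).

MEM[0x1e,0x16,0x27,0x28] = 5a 83 ab 69

  after D0: wrote 2B at 0x1d = b35a
  after D1: wrote 5B at 0x15 = 1683fdab51
  after D2: wrote 2B at 0x05 = fdab
  after D3: wrote 2B at 0x26 = fdab
query mem[0x1e]=0x5a, mem[0x16]=0x83, mem[0x27]=0xab, mem[0x28]=0x69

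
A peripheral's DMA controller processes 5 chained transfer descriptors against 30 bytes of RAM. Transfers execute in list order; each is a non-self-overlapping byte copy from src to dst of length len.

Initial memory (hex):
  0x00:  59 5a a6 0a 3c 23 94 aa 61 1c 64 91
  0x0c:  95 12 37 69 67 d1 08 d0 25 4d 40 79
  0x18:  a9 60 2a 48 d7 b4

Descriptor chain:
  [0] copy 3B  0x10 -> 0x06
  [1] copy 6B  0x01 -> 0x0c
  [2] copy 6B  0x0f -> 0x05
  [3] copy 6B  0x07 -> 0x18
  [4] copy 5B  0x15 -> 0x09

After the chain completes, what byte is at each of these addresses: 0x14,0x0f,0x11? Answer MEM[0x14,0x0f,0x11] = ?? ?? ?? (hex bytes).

D0: mem[0x06..0x08] <- [67 d1 08]
D1: mem[0x0c..0x11] <- [5a a6 0a 3c 23 67]
D2: mem[0x05..0x0a] <- [3c 23 67 08 d0 25]
D3: mem[0x18..0x1d] <- [67 08 d0 25 91 5a]
D4: mem[0x09..0x0d] <- [4d 40 79 67 08]
query mem[0x14]=0x25, mem[0x0f]=0x3c, mem[0x11]=0x67

MEM[0x14,0x0f,0x11] = 25 3c 67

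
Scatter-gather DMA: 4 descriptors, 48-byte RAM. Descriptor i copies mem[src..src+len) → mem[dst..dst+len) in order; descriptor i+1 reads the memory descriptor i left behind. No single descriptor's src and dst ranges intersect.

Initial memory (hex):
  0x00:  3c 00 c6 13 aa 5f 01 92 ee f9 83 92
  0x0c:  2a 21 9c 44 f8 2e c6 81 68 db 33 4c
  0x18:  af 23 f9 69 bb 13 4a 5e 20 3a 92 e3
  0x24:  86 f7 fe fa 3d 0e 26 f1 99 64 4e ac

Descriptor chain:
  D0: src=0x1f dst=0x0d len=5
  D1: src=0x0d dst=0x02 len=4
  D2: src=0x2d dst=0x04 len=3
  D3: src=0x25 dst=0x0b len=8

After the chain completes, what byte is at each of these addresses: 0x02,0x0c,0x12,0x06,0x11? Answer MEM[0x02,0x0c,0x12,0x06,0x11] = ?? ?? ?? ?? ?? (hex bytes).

#0 dst[0x0d+5] := {0x5e,0x20,0x3a,0x92,0xe3}
#1 dst[0x02+4] := {0x5e,0x20,0x3a,0x92}
#2 dst[0x04+3] := {0x64,0x4e,0xac}
#3 dst[0x0b+8] := {0xf7,0xfe,0xfa,0x3d,0x0e,0x26,0xf1,0x99}
query mem[0x02]=0x5e, mem[0x0c]=0xfe, mem[0x12]=0x99, mem[0x06]=0xac, mem[0x11]=0xf1

MEM[0x02,0x0c,0x12,0x06,0x11] = 5e fe 99 ac f1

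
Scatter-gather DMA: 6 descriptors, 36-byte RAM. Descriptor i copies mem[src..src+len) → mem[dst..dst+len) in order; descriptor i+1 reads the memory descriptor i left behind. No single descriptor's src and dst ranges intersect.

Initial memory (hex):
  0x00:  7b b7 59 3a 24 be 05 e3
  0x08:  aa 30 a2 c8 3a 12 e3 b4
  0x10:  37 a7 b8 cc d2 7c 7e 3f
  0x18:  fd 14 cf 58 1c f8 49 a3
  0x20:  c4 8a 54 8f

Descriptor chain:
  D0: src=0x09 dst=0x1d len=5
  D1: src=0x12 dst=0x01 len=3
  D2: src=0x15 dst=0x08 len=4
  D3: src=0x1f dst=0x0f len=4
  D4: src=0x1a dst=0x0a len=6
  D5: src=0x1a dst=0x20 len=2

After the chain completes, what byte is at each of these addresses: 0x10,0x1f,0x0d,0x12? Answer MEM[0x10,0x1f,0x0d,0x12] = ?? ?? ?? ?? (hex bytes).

  after D0: wrote 5B at 0x1d = 30a2c83a12
  after D1: wrote 3B at 0x01 = b8ccd2
  after D2: wrote 4B at 0x08 = 7c7e3ffd
  after D3: wrote 4B at 0x0f = c83a1254
  after D4: wrote 6B at 0x0a = cf581c30a2c8
  after D5: wrote 2B at 0x20 = cf58
query mem[0x10]=0x3a, mem[0x1f]=0xc8, mem[0x0d]=0x30, mem[0x12]=0x54

MEM[0x10,0x1f,0x0d,0x12] = 3a c8 30 54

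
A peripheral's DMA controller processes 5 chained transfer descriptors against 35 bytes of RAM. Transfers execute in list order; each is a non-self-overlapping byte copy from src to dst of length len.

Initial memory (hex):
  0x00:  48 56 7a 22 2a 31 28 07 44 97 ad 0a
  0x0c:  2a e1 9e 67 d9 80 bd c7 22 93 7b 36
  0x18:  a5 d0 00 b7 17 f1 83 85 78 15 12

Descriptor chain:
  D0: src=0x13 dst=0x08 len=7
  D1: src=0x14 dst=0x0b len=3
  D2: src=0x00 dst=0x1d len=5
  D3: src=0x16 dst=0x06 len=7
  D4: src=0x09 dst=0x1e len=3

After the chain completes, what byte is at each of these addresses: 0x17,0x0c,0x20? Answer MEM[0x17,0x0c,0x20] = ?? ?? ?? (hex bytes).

MEM[0x17,0x0c,0x20] = 36 17 b7

[0] 0x13->0x08 len=7 : c7 22 93 7b 36 a5 d0
[1] 0x14->0x0b len=3 : 22 93 7b
[2] 0x00->0x1d len=5 : 48 56 7a 22 2a
[3] 0x16->0x06 len=7 : 7b 36 a5 d0 00 b7 17
[4] 0x09->0x1e len=3 : d0 00 b7
query mem[0x17]=0x36, mem[0x0c]=0x17, mem[0x20]=0xb7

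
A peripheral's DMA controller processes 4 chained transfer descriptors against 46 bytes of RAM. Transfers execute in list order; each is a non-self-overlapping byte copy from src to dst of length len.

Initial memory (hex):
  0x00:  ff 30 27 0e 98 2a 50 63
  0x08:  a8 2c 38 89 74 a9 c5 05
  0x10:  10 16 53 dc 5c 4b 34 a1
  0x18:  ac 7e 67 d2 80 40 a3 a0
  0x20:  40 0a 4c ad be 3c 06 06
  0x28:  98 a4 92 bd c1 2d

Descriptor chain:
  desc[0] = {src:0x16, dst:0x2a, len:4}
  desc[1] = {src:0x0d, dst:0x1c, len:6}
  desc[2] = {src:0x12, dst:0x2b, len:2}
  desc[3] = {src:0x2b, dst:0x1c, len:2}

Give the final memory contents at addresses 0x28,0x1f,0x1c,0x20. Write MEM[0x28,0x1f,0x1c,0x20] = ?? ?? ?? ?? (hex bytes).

D0: mem[0x2a..0x2d] <- [34 a1 ac 7e]
D1: mem[0x1c..0x21] <- [a9 c5 05 10 16 53]
D2: mem[0x2b..0x2c] <- [53 dc]
D3: mem[0x1c..0x1d] <- [53 dc]
query mem[0x28]=0x98, mem[0x1f]=0x10, mem[0x1c]=0x53, mem[0x20]=0x16

MEM[0x28,0x1f,0x1c,0x20] = 98 10 53 16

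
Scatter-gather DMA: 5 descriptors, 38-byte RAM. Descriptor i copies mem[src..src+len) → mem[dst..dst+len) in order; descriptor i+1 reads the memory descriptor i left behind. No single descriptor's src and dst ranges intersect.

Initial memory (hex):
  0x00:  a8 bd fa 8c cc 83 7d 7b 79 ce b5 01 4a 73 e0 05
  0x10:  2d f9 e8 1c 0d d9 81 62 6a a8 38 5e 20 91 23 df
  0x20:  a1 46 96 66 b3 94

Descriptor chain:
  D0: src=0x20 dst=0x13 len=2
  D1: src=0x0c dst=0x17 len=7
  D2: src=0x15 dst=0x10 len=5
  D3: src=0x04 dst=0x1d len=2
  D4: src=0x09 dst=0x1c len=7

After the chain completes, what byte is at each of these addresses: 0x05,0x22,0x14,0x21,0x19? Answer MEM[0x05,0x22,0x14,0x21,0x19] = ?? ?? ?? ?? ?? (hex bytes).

MEM[0x05,0x22,0x14,0x21,0x19] = 83 05 e0 e0 e0

#0 dst[0x13+2] := {0xa1,0x46}
#1 dst[0x17+7] := {0x4a,0x73,0xe0,0x05,0x2d,0xf9,0xe8}
#2 dst[0x10+5] := {0xd9,0x81,0x4a,0x73,0xe0}
#3 dst[0x1d+2] := {0xcc,0x83}
#4 dst[0x1c+7] := {0xce,0xb5,0x01,0x4a,0x73,0xe0,0x05}
query mem[0x05]=0x83, mem[0x22]=0x05, mem[0x14]=0xe0, mem[0x21]=0xe0, mem[0x19]=0xe0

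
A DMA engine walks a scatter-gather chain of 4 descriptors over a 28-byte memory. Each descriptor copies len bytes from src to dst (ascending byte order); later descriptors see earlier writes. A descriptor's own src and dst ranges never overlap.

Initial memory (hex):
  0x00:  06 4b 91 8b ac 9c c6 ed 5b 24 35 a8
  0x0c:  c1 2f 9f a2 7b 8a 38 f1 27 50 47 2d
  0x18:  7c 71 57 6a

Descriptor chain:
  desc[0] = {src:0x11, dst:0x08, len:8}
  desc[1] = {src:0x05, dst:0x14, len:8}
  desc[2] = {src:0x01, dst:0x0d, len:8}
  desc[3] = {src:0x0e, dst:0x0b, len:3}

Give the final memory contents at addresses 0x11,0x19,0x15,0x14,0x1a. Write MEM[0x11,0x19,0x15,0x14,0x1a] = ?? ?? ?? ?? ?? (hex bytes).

[0] 0x11->0x08 len=8 : 8a 38 f1 27 50 47 2d 7c
[1] 0x05->0x14 len=8 : 9c c6 ed 8a 38 f1 27 50
[2] 0x01->0x0d len=8 : 4b 91 8b ac 9c c6 ed 8a
[3] 0x0e->0x0b len=3 : 91 8b ac
query mem[0x11]=0x9c, mem[0x19]=0xf1, mem[0x15]=0xc6, mem[0x14]=0x8a, mem[0x1a]=0x27

MEM[0x11,0x19,0x15,0x14,0x1a] = 9c f1 c6 8a 27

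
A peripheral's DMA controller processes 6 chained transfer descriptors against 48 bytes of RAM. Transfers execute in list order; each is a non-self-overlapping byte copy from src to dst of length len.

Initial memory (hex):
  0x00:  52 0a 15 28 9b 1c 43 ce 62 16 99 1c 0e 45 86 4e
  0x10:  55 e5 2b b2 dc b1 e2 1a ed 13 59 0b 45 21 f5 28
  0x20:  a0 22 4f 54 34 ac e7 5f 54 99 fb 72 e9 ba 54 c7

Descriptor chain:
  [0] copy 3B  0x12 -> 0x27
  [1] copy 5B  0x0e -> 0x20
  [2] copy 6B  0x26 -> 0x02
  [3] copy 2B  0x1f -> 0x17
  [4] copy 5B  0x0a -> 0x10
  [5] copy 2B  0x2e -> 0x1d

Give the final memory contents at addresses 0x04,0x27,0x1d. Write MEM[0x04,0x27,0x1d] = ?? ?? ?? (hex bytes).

MEM[0x04,0x27,0x1d] = b2 2b 54

[0] 0x12->0x27 len=3 : 2b b2 dc
[1] 0x0e->0x20 len=5 : 86 4e 55 e5 2b
[2] 0x26->0x02 len=6 : e7 2b b2 dc fb 72
[3] 0x1f->0x17 len=2 : 28 86
[4] 0x0a->0x10 len=5 : 99 1c 0e 45 86
[5] 0x2e->0x1d len=2 : 54 c7
query mem[0x04]=0xb2, mem[0x27]=0x2b, mem[0x1d]=0x54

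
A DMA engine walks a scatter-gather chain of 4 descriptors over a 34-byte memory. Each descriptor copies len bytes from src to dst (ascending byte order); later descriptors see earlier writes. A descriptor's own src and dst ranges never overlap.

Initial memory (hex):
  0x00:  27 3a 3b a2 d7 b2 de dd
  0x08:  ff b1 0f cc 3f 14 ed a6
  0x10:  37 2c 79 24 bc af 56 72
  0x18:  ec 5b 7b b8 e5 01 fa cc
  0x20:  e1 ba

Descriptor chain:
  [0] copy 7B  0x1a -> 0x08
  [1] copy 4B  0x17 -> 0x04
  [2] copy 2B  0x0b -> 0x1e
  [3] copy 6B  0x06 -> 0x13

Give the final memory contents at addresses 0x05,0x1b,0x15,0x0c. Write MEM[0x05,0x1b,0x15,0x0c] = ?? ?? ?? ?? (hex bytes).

  after D0: wrote 7B at 0x08 = 7bb8e501facce1
  after D1: wrote 4B at 0x04 = 72ec5b7b
  after D2: wrote 2B at 0x1e = 01fa
  after D3: wrote 6B at 0x13 = 5b7b7bb8e501
query mem[0x05]=0xec, mem[0x1b]=0xb8, mem[0x15]=0x7b, mem[0x0c]=0xfa

MEM[0x05,0x1b,0x15,0x0c] = ec b8 7b fa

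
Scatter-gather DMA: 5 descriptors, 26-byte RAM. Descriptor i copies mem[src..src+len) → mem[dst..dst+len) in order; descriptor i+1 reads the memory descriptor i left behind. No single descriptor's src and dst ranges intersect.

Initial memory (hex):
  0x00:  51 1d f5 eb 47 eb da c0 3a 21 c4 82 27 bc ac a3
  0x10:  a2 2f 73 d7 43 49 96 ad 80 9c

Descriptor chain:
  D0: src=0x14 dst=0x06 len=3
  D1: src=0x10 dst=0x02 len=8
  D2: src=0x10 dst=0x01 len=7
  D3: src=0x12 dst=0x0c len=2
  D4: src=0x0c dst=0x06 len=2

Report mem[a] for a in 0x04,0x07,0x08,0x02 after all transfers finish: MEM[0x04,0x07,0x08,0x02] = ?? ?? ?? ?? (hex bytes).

  after D0: wrote 3B at 0x06 = 434996
  after D1: wrote 8B at 0x02 = a22f73d7434996ad
  after D2: wrote 7B at 0x01 = a22f73d7434996
  after D3: wrote 2B at 0x0c = 73d7
  after D4: wrote 2B at 0x06 = 73d7
query mem[0x04]=0xd7, mem[0x07]=0xd7, mem[0x08]=0x96, mem[0x02]=0x2f

MEM[0x04,0x07,0x08,0x02] = d7 d7 96 2f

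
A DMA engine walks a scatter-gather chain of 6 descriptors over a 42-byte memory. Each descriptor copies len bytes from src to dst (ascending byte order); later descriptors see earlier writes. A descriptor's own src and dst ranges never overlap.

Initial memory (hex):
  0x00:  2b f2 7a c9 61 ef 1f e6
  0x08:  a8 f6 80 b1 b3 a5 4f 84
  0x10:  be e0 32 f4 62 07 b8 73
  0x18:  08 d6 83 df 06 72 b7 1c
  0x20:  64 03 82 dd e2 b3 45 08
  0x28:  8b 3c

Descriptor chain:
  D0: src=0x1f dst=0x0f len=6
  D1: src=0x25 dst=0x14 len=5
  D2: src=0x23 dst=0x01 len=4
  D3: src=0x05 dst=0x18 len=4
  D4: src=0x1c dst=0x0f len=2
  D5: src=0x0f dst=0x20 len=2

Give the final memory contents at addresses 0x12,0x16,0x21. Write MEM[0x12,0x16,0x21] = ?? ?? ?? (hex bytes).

MEM[0x12,0x16,0x21] = 82 08 72

[0] 0x1f->0x0f len=6 : 1c 64 03 82 dd e2
[1] 0x25->0x14 len=5 : b3 45 08 8b 3c
[2] 0x23->0x01 len=4 : dd e2 b3 45
[3] 0x05->0x18 len=4 : ef 1f e6 a8
[4] 0x1c->0x0f len=2 : 06 72
[5] 0x0f->0x20 len=2 : 06 72
query mem[0x12]=0x82, mem[0x16]=0x08, mem[0x21]=0x72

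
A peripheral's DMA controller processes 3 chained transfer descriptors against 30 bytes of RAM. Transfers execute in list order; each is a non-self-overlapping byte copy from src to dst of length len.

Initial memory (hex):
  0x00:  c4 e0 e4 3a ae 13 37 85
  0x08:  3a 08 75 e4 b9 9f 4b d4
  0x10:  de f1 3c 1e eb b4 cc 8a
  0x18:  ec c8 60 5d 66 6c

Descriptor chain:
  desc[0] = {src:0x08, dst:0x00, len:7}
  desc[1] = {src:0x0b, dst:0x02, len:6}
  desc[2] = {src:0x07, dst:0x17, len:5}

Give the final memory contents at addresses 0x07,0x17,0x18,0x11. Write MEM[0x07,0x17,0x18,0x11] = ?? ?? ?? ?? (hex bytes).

#0 dst[0x00+7] := {0x3a,0x08,0x75,0xe4,0xb9,0x9f,0x4b}
#1 dst[0x02+6] := {0xe4,0xb9,0x9f,0x4b,0xd4,0xde}
#2 dst[0x17+5] := {0xde,0x3a,0x08,0x75,0xe4}
query mem[0x07]=0xde, mem[0x17]=0xde, mem[0x18]=0x3a, mem[0x11]=0xf1

MEM[0x07,0x17,0x18,0x11] = de de 3a f1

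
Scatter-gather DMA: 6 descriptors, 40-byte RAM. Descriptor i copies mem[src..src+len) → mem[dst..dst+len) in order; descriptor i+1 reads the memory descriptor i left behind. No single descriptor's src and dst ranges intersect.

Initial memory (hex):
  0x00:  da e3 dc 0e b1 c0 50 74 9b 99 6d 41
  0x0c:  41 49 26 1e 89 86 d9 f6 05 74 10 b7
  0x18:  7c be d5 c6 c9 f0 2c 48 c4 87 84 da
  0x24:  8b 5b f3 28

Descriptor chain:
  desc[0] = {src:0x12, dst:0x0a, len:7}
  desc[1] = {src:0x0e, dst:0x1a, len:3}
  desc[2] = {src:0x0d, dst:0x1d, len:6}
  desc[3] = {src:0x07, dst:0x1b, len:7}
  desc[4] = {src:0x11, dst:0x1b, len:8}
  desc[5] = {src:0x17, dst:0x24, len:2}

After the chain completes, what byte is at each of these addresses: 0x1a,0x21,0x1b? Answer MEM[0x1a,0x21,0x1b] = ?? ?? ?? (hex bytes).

MEM[0x1a,0x21,0x1b] = 10 b7 86

#0 dst[0x0a+7] := {0xd9,0xf6,0x05,0x74,0x10,0xb7,0x7c}
#1 dst[0x1a+3] := {0x10,0xb7,0x7c}
#2 dst[0x1d+6] := {0x74,0x10,0xb7,0x7c,0x86,0xd9}
#3 dst[0x1b+7] := {0x74,0x9b,0x99,0xd9,0xf6,0x05,0x74}
#4 dst[0x1b+8] := {0x86,0xd9,0xf6,0x05,0x74,0x10,0xb7,0x7c}
#5 dst[0x24+2] := {0xb7,0x7c}
query mem[0x1a]=0x10, mem[0x21]=0xb7, mem[0x1b]=0x86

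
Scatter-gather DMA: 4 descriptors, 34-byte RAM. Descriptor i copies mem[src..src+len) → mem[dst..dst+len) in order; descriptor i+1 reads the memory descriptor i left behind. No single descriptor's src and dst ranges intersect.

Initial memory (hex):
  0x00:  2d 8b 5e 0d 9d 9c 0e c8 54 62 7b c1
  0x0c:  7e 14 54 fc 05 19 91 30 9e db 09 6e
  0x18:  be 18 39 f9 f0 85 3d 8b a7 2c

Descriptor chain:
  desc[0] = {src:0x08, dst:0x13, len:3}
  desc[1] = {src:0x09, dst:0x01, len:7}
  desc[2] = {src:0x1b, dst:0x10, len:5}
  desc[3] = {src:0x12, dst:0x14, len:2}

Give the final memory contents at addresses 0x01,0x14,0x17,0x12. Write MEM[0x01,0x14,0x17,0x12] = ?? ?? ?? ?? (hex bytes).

  after D0: wrote 3B at 0x13 = 54627b
  after D1: wrote 7B at 0x01 = 627bc17e1454fc
  after D2: wrote 5B at 0x10 = f9f0853d8b
  after D3: wrote 2B at 0x14 = 853d
query mem[0x01]=0x62, mem[0x14]=0x85, mem[0x17]=0x6e, mem[0x12]=0x85

MEM[0x01,0x14,0x17,0x12] = 62 85 6e 85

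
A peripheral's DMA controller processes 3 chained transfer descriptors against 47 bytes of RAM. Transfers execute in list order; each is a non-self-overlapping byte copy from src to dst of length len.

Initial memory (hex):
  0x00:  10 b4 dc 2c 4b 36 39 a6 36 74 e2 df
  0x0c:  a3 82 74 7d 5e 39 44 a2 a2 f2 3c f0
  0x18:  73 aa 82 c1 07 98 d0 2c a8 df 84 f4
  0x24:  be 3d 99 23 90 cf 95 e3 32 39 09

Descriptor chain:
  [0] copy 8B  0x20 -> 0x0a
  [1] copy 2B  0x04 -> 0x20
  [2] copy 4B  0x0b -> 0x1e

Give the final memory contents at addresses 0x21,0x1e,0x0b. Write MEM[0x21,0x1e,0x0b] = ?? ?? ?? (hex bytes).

D0: mem[0x0a..0x11] <- [a8 df 84 f4 be 3d 99 23]
D1: mem[0x20..0x21] <- [4b 36]
D2: mem[0x1e..0x21] <- [df 84 f4 be]
query mem[0x21]=0xbe, mem[0x1e]=0xdf, mem[0x0b]=0xdf

MEM[0x21,0x1e,0x0b] = be df df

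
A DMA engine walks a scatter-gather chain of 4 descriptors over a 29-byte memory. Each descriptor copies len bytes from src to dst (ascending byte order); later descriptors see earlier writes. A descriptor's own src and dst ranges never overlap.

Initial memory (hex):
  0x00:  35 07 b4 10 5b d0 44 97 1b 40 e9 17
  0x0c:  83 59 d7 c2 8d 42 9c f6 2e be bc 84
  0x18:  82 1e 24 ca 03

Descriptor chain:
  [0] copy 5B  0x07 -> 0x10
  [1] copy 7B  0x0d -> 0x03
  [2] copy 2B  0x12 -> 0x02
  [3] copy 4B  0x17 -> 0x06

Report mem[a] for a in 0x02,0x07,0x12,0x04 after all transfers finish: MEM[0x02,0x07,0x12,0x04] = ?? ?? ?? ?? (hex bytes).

MEM[0x02,0x07,0x12,0x04] = 40 82 40 d7

  after D0: wrote 5B at 0x10 = 971b40e917
  after D1: wrote 7B at 0x03 = 59d7c2971b40e9
  after D2: wrote 2B at 0x02 = 40e9
  after D3: wrote 4B at 0x06 = 84821e24
query mem[0x02]=0x40, mem[0x07]=0x82, mem[0x12]=0x40, mem[0x04]=0xd7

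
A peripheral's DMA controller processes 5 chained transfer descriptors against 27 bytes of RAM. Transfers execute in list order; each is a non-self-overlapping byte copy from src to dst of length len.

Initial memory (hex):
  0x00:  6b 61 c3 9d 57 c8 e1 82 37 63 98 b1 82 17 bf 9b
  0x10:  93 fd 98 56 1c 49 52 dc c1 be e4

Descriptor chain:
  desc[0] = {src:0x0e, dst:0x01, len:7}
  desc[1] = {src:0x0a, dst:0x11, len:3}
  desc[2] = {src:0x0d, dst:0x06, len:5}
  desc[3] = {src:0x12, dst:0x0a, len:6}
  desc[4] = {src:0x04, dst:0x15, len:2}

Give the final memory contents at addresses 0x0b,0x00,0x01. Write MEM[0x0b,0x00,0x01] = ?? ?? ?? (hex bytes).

MEM[0x0b,0x00,0x01] = 82 6b bf

D0: mem[0x01..0x07] <- [bf 9b 93 fd 98 56 1c]
D1: mem[0x11..0x13] <- [98 b1 82]
D2: mem[0x06..0x0a] <- [17 bf 9b 93 98]
D3: mem[0x0a..0x0f] <- [b1 82 1c 49 52 dc]
D4: mem[0x15..0x16] <- [fd 98]
query mem[0x0b]=0x82, mem[0x00]=0x6b, mem[0x01]=0xbf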